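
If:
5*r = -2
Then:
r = -2/5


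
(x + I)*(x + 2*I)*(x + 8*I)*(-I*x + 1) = -I*x^4 + 12*x^3 + 37*I*x^2 - 42*x - 16*I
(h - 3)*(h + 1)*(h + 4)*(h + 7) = h^4 + 9*h^3 + 3*h^2 - 89*h - 84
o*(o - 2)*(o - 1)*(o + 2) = o^4 - o^3 - 4*o^2 + 4*o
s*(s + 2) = s^2 + 2*s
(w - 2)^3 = w^3 - 6*w^2 + 12*w - 8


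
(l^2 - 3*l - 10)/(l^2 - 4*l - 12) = (l - 5)/(l - 6)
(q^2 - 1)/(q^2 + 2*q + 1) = (q - 1)/(q + 1)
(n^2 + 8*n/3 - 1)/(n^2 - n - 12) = (n - 1/3)/(n - 4)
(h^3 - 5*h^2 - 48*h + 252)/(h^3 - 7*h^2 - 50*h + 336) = (h - 6)/(h - 8)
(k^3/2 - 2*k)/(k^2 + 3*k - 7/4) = 2*k*(k^2 - 4)/(4*k^2 + 12*k - 7)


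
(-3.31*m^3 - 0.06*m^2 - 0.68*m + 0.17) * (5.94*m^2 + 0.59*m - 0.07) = -19.6614*m^5 - 2.3093*m^4 - 3.8429*m^3 + 0.6128*m^2 + 0.1479*m - 0.0119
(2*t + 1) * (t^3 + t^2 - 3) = 2*t^4 + 3*t^3 + t^2 - 6*t - 3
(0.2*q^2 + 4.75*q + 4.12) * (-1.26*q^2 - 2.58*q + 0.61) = -0.252*q^4 - 6.501*q^3 - 17.3242*q^2 - 7.7321*q + 2.5132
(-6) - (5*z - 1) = -5*z - 5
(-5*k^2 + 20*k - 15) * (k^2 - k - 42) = -5*k^4 + 25*k^3 + 175*k^2 - 825*k + 630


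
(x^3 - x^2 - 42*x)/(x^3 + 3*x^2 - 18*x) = (x - 7)/(x - 3)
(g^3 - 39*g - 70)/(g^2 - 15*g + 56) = (g^2 + 7*g + 10)/(g - 8)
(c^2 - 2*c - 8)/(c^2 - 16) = (c + 2)/(c + 4)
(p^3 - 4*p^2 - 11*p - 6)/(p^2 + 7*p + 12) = (p^3 - 4*p^2 - 11*p - 6)/(p^2 + 7*p + 12)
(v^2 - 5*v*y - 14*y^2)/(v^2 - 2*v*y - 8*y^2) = (-v + 7*y)/(-v + 4*y)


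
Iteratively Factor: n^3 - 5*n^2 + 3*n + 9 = (n - 3)*(n^2 - 2*n - 3) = (n - 3)*(n + 1)*(n - 3)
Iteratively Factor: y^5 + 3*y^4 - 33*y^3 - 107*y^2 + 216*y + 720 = (y - 3)*(y^4 + 6*y^3 - 15*y^2 - 152*y - 240) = (y - 5)*(y - 3)*(y^3 + 11*y^2 + 40*y + 48) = (y - 5)*(y - 3)*(y + 3)*(y^2 + 8*y + 16) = (y - 5)*(y - 3)*(y + 3)*(y + 4)*(y + 4)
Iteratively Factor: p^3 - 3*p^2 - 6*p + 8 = (p - 1)*(p^2 - 2*p - 8) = (p - 1)*(p + 2)*(p - 4)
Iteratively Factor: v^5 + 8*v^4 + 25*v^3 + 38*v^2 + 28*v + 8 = (v + 2)*(v^4 + 6*v^3 + 13*v^2 + 12*v + 4) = (v + 2)^2*(v^3 + 4*v^2 + 5*v + 2) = (v + 1)*(v + 2)^2*(v^2 + 3*v + 2) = (v + 1)^2*(v + 2)^2*(v + 2)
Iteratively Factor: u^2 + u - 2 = (u - 1)*(u + 2)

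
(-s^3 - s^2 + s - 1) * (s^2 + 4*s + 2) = -s^5 - 5*s^4 - 5*s^3 + s^2 - 2*s - 2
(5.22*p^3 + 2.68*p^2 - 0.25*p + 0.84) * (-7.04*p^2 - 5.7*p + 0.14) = -36.7488*p^5 - 48.6212*p^4 - 12.7852*p^3 - 4.1134*p^2 - 4.823*p + 0.1176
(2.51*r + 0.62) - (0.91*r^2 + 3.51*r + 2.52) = -0.91*r^2 - 1.0*r - 1.9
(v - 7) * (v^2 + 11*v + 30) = v^3 + 4*v^2 - 47*v - 210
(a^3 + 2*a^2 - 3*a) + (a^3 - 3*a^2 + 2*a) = 2*a^3 - a^2 - a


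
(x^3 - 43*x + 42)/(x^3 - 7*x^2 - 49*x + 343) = (x^2 - 7*x + 6)/(x^2 - 14*x + 49)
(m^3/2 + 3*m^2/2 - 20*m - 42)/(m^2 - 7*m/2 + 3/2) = (m^3 + 3*m^2 - 40*m - 84)/(2*m^2 - 7*m + 3)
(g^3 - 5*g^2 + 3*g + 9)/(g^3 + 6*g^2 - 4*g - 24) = (g^3 - 5*g^2 + 3*g + 9)/(g^3 + 6*g^2 - 4*g - 24)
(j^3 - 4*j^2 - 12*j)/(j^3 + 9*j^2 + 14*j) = (j - 6)/(j + 7)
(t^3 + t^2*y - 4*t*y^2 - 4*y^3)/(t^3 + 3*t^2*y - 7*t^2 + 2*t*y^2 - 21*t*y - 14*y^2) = (t - 2*y)/(t - 7)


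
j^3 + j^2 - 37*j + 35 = (j - 5)*(j - 1)*(j + 7)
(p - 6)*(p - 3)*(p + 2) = p^3 - 7*p^2 + 36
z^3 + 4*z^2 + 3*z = z*(z + 1)*(z + 3)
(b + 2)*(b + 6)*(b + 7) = b^3 + 15*b^2 + 68*b + 84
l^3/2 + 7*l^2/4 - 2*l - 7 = (l/2 + 1)*(l - 2)*(l + 7/2)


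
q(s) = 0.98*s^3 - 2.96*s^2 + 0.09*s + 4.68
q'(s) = 2.94*s^2 - 5.92*s + 0.09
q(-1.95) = -14.02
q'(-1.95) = 22.81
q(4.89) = 48.93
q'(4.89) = 41.44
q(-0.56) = 3.53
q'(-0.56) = 4.33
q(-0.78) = 2.34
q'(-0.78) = 6.50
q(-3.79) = -91.53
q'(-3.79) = 64.76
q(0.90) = 3.08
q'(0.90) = -2.86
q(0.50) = 4.11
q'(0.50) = -2.14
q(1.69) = 1.11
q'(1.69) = -1.52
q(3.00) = 4.77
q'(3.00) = 8.79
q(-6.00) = -314.10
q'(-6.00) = 141.45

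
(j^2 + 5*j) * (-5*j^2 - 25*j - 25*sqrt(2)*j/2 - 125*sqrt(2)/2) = -5*j^4 - 50*j^3 - 25*sqrt(2)*j^3/2 - 125*sqrt(2)*j^2 - 125*j^2 - 625*sqrt(2)*j/2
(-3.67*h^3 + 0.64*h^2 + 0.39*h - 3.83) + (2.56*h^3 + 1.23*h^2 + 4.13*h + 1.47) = -1.11*h^3 + 1.87*h^2 + 4.52*h - 2.36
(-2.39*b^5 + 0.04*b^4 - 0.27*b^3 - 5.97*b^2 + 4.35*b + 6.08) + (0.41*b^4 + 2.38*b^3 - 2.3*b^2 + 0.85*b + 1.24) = -2.39*b^5 + 0.45*b^4 + 2.11*b^3 - 8.27*b^2 + 5.2*b + 7.32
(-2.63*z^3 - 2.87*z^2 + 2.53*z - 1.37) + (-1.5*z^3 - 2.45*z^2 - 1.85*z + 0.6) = -4.13*z^3 - 5.32*z^2 + 0.68*z - 0.77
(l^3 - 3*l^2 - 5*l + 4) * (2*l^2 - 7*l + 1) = 2*l^5 - 13*l^4 + 12*l^3 + 40*l^2 - 33*l + 4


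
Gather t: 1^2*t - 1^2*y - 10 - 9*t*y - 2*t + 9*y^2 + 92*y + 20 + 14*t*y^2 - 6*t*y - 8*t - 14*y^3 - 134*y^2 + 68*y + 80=t*(14*y^2 - 15*y - 9) - 14*y^3 - 125*y^2 + 159*y + 90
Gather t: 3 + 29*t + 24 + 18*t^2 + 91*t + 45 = 18*t^2 + 120*t + 72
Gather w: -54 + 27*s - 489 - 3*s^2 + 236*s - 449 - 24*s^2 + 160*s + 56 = -27*s^2 + 423*s - 936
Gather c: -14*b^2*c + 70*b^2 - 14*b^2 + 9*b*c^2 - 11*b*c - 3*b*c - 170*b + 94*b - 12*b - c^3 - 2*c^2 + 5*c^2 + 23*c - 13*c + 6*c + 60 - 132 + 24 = 56*b^2 - 88*b - c^3 + c^2*(9*b + 3) + c*(-14*b^2 - 14*b + 16) - 48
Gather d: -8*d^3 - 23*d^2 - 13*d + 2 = -8*d^3 - 23*d^2 - 13*d + 2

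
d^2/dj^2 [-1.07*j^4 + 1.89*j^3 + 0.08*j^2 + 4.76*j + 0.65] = -12.84*j^2 + 11.34*j + 0.16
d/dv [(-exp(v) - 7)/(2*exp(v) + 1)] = 13*exp(v)/(2*exp(v) + 1)^2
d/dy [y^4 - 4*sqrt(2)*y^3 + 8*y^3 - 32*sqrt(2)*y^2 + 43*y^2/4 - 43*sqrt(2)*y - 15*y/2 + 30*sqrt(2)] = 4*y^3 - 12*sqrt(2)*y^2 + 24*y^2 - 64*sqrt(2)*y + 43*y/2 - 43*sqrt(2) - 15/2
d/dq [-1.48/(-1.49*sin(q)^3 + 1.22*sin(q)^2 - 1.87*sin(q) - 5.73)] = (-6.6156*sin(q)^2 + 3.6112*sin(q) - 2.7676)*cos(q)/(1.49*sin(q)^3 - 1.22*sin(q)^2 + 1.87*sin(q) + 5.73)^2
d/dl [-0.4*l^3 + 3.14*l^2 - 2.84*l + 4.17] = -1.2*l^2 + 6.28*l - 2.84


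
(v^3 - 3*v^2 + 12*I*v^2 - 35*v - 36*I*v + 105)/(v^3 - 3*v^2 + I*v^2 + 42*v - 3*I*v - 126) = (v + 5*I)/(v - 6*I)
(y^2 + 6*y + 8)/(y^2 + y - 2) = (y + 4)/(y - 1)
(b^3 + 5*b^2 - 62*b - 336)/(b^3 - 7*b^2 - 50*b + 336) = (b + 6)/(b - 6)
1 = 1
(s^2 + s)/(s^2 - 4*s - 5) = s/(s - 5)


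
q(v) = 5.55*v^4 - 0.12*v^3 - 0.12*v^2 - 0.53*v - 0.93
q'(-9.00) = -16211.33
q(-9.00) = 36495.15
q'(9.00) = 16151.95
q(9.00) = 36310.65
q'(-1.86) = -144.18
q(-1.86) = 66.84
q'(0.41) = 0.84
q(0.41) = -1.02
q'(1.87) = 142.93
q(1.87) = 64.74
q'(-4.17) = -1615.55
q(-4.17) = 1686.07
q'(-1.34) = -54.27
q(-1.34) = 17.75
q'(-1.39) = -60.51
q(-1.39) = 20.62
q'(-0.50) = -3.28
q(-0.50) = -0.33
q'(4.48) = 1987.29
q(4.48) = 2219.15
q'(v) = 22.2*v^3 - 0.36*v^2 - 0.24*v - 0.53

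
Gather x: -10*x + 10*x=0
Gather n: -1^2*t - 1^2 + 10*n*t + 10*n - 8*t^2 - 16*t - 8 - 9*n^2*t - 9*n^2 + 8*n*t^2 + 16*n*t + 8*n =n^2*(-9*t - 9) + n*(8*t^2 + 26*t + 18) - 8*t^2 - 17*t - 9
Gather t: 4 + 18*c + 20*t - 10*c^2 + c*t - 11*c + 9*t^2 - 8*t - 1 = -10*c^2 + 7*c + 9*t^2 + t*(c + 12) + 3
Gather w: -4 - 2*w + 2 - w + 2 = -3*w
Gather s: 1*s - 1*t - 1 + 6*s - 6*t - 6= 7*s - 7*t - 7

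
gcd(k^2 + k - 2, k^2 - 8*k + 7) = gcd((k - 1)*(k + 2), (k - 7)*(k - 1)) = k - 1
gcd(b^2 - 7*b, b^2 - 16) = 1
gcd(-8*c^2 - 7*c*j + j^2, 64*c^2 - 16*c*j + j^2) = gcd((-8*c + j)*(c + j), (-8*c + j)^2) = 8*c - j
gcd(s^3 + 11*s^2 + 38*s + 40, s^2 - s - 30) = s + 5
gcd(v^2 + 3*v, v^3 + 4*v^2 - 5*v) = v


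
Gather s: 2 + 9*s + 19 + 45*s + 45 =54*s + 66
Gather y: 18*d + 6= 18*d + 6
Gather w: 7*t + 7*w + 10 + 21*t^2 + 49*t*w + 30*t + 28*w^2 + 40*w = 21*t^2 + 37*t + 28*w^2 + w*(49*t + 47) + 10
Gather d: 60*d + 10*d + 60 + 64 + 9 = 70*d + 133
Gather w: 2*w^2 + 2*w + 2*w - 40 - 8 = 2*w^2 + 4*w - 48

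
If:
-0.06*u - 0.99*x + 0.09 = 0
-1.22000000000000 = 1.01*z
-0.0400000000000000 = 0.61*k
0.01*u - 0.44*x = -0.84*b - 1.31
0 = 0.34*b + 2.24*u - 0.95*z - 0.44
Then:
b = -1.51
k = -0.07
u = -0.09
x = 0.10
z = -1.21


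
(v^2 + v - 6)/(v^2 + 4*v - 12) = (v + 3)/(v + 6)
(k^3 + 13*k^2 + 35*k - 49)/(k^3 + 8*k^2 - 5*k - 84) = (k^2 + 6*k - 7)/(k^2 + k - 12)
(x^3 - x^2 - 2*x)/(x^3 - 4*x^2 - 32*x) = (-x^2 + x + 2)/(-x^2 + 4*x + 32)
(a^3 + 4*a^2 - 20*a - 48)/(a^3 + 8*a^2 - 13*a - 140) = (a^2 + 8*a + 12)/(a^2 + 12*a + 35)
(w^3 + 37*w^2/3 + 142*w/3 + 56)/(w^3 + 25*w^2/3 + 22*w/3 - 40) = (3*w + 7)/(3*w - 5)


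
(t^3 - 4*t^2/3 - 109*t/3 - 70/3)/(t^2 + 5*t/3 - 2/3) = (3*t^3 - 4*t^2 - 109*t - 70)/(3*t^2 + 5*t - 2)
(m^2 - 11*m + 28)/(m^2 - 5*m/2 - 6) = 2*(m - 7)/(2*m + 3)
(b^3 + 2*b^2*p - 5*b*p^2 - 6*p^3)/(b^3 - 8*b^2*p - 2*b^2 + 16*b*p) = (b^3 + 2*b^2*p - 5*b*p^2 - 6*p^3)/(b*(b^2 - 8*b*p - 2*b + 16*p))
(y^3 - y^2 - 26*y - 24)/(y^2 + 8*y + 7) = (y^2 - 2*y - 24)/(y + 7)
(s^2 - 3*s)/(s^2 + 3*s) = (s - 3)/(s + 3)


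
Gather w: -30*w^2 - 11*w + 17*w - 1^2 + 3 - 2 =-30*w^2 + 6*w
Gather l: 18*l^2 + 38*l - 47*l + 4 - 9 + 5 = 18*l^2 - 9*l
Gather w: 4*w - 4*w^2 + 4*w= -4*w^2 + 8*w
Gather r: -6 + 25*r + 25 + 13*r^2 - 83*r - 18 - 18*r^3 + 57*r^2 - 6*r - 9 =-18*r^3 + 70*r^2 - 64*r - 8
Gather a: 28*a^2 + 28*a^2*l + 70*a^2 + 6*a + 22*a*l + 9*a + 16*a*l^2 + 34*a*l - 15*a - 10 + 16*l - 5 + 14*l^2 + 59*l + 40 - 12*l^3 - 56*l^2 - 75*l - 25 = a^2*(28*l + 98) + a*(16*l^2 + 56*l) - 12*l^3 - 42*l^2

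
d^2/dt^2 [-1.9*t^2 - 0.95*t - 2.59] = -3.80000000000000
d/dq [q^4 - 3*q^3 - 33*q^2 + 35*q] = 4*q^3 - 9*q^2 - 66*q + 35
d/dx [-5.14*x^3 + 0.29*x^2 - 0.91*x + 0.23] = -15.42*x^2 + 0.58*x - 0.91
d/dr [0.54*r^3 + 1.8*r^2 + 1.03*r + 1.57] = 1.62*r^2 + 3.6*r + 1.03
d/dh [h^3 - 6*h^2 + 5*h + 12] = 3*h^2 - 12*h + 5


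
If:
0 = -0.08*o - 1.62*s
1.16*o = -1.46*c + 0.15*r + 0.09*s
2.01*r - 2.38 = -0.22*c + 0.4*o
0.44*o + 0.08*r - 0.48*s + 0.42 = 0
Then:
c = 0.93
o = -1.06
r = 0.87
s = 0.05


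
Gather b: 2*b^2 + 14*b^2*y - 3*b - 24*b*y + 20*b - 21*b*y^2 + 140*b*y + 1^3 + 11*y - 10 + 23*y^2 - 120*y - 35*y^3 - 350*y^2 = b^2*(14*y + 2) + b*(-21*y^2 + 116*y + 17) - 35*y^3 - 327*y^2 - 109*y - 9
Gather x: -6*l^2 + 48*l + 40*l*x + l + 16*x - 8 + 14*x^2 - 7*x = -6*l^2 + 49*l + 14*x^2 + x*(40*l + 9) - 8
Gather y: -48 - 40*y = -40*y - 48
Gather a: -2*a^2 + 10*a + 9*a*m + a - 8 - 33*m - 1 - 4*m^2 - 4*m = -2*a^2 + a*(9*m + 11) - 4*m^2 - 37*m - 9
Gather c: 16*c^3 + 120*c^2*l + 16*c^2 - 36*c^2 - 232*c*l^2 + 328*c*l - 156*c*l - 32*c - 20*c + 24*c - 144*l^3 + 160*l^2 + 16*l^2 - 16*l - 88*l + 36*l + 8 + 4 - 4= 16*c^3 + c^2*(120*l - 20) + c*(-232*l^2 + 172*l - 28) - 144*l^3 + 176*l^2 - 68*l + 8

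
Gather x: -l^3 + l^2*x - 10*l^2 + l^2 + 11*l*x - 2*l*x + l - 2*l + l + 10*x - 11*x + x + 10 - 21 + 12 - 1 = -l^3 - 9*l^2 + x*(l^2 + 9*l)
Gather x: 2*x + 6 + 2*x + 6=4*x + 12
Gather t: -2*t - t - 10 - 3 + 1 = -3*t - 12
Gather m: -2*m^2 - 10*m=-2*m^2 - 10*m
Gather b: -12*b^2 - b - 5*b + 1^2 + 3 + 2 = -12*b^2 - 6*b + 6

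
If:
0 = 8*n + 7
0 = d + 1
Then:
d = -1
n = -7/8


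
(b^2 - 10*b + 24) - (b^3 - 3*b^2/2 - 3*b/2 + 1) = -b^3 + 5*b^2/2 - 17*b/2 + 23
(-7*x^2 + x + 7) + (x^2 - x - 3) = 4 - 6*x^2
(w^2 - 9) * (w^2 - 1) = w^4 - 10*w^2 + 9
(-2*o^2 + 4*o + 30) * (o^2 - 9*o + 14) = -2*o^4 + 22*o^3 - 34*o^2 - 214*o + 420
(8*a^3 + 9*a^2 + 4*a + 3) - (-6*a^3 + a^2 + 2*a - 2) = 14*a^3 + 8*a^2 + 2*a + 5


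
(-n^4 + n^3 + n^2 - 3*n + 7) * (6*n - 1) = -6*n^5 + 7*n^4 + 5*n^3 - 19*n^2 + 45*n - 7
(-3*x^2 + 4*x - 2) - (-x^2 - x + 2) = -2*x^2 + 5*x - 4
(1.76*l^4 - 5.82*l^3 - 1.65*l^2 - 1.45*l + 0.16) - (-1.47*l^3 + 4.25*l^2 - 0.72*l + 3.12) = 1.76*l^4 - 4.35*l^3 - 5.9*l^2 - 0.73*l - 2.96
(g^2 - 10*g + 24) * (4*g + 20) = 4*g^3 - 20*g^2 - 104*g + 480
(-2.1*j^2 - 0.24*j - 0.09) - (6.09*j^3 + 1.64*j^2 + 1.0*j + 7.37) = -6.09*j^3 - 3.74*j^2 - 1.24*j - 7.46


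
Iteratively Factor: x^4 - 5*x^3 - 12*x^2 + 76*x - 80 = (x + 4)*(x^3 - 9*x^2 + 24*x - 20) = (x - 2)*(x + 4)*(x^2 - 7*x + 10) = (x - 2)^2*(x + 4)*(x - 5)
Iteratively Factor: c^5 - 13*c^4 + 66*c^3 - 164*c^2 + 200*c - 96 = (c - 2)*(c^4 - 11*c^3 + 44*c^2 - 76*c + 48) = (c - 4)*(c - 2)*(c^3 - 7*c^2 + 16*c - 12) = (c - 4)*(c - 3)*(c - 2)*(c^2 - 4*c + 4) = (c - 4)*(c - 3)*(c - 2)^2*(c - 2)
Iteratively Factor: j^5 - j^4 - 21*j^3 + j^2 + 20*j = (j - 5)*(j^4 + 4*j^3 - j^2 - 4*j) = (j - 5)*(j + 4)*(j^3 - j) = (j - 5)*(j - 1)*(j + 4)*(j^2 + j) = j*(j - 5)*(j - 1)*(j + 4)*(j + 1)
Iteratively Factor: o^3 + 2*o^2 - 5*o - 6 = (o - 2)*(o^2 + 4*o + 3) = (o - 2)*(o + 3)*(o + 1)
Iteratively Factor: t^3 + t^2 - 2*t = (t)*(t^2 + t - 2) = t*(t + 2)*(t - 1)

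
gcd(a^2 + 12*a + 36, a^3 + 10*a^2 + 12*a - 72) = a^2 + 12*a + 36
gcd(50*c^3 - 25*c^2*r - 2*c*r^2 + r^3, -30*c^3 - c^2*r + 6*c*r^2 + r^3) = -10*c^2 + 3*c*r + r^2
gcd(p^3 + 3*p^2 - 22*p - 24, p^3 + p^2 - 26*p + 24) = p^2 + 2*p - 24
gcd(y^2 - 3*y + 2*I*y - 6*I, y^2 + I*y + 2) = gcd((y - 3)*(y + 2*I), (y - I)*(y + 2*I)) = y + 2*I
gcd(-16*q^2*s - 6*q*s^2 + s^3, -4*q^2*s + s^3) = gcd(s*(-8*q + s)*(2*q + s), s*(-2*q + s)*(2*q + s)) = 2*q*s + s^2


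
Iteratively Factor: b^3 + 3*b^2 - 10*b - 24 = (b + 4)*(b^2 - b - 6) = (b + 2)*(b + 4)*(b - 3)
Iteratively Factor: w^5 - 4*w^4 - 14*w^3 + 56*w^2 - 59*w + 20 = (w + 4)*(w^4 - 8*w^3 + 18*w^2 - 16*w + 5) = (w - 1)*(w + 4)*(w^3 - 7*w^2 + 11*w - 5) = (w - 1)^2*(w + 4)*(w^2 - 6*w + 5) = (w - 1)^3*(w + 4)*(w - 5)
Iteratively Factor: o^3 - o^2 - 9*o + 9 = (o - 3)*(o^2 + 2*o - 3) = (o - 3)*(o + 3)*(o - 1)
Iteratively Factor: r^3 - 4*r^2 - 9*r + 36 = (r - 4)*(r^2 - 9) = (r - 4)*(r + 3)*(r - 3)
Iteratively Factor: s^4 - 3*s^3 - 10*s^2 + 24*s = (s)*(s^3 - 3*s^2 - 10*s + 24) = s*(s - 2)*(s^2 - s - 12) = s*(s - 2)*(s + 3)*(s - 4)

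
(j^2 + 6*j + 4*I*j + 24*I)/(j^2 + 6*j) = (j + 4*I)/j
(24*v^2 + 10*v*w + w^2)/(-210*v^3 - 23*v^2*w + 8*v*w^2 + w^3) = (-4*v - w)/(35*v^2 - 2*v*w - w^2)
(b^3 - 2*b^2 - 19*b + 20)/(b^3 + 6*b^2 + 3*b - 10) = (b^2 - b - 20)/(b^2 + 7*b + 10)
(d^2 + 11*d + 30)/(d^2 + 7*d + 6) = (d + 5)/(d + 1)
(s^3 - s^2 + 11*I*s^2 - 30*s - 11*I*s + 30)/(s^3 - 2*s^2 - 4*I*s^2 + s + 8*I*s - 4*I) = (s^2 + 11*I*s - 30)/(s^2 - s*(1 + 4*I) + 4*I)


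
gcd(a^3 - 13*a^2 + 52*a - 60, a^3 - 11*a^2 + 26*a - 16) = a - 2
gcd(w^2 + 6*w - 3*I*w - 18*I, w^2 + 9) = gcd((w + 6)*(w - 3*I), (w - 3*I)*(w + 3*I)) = w - 3*I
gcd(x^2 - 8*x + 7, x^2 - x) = x - 1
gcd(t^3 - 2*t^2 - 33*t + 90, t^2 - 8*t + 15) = t^2 - 8*t + 15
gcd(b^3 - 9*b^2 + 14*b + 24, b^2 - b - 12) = b - 4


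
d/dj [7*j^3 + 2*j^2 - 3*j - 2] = 21*j^2 + 4*j - 3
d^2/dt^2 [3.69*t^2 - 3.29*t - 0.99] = 7.38000000000000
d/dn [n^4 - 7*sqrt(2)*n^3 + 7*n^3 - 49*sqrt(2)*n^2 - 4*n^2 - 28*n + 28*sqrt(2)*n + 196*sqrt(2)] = 4*n^3 - 21*sqrt(2)*n^2 + 21*n^2 - 98*sqrt(2)*n - 8*n - 28 + 28*sqrt(2)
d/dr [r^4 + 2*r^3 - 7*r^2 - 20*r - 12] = 4*r^3 + 6*r^2 - 14*r - 20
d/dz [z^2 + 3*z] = 2*z + 3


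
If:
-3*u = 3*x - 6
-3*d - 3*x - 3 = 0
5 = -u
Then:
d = -8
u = -5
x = 7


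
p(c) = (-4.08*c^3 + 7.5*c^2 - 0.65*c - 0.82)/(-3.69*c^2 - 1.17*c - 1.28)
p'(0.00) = -0.08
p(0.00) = 0.64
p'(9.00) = 1.10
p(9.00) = 7.64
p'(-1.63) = 1.40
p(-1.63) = -4.12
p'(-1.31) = 1.72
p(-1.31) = -3.63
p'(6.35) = 1.09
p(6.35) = 4.74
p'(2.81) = 0.98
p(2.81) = 1.01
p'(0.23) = -1.82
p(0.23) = 0.36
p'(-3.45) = 1.11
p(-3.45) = -6.27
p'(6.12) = 1.08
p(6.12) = 4.49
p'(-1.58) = 1.43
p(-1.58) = -4.05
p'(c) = (7.38*c + 1.17)*(-4.08*c^3 + 7.5*c^2 - 0.65*c - 0.82)/(-3.69*c^2 - 1.17*c - 1.28)^2 + (-12.24*c^2 + 15.0*c - 0.65)/(-3.69*c^2 - 1.17*c - 1.28)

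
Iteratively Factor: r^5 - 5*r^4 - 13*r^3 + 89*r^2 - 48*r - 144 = (r - 4)*(r^4 - r^3 - 17*r^2 + 21*r + 36) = (r - 4)*(r + 1)*(r^3 - 2*r^2 - 15*r + 36) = (r - 4)*(r + 1)*(r + 4)*(r^2 - 6*r + 9) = (r - 4)*(r - 3)*(r + 1)*(r + 4)*(r - 3)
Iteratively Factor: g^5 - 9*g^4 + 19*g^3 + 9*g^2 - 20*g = (g - 4)*(g^4 - 5*g^3 - g^2 + 5*g) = g*(g - 4)*(g^3 - 5*g^2 - g + 5) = g*(g - 4)*(g + 1)*(g^2 - 6*g + 5) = g*(g - 5)*(g - 4)*(g + 1)*(g - 1)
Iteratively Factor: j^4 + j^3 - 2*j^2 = (j + 2)*(j^3 - j^2) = j*(j + 2)*(j^2 - j) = j^2*(j + 2)*(j - 1)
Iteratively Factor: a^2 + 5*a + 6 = (a + 2)*(a + 3)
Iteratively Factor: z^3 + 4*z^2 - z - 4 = (z + 4)*(z^2 - 1) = (z - 1)*(z + 4)*(z + 1)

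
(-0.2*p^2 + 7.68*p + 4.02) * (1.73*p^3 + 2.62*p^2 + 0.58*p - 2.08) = -0.346*p^5 + 12.7624*p^4 + 26.9602*p^3 + 15.4028*p^2 - 13.6428*p - 8.3616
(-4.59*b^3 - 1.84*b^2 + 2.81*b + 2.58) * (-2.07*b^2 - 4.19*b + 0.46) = 9.5013*b^5 + 23.0409*b^4 - 0.2185*b^3 - 17.9609*b^2 - 9.5176*b + 1.1868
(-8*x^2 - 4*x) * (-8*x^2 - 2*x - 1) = 64*x^4 + 48*x^3 + 16*x^2 + 4*x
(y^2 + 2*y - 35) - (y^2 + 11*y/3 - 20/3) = -5*y/3 - 85/3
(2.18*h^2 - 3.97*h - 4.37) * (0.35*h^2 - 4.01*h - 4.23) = 0.763*h^4 - 10.1313*h^3 + 5.1688*h^2 + 34.3168*h + 18.4851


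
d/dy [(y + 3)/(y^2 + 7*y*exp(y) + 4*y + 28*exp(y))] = (y^2 + 7*y*exp(y) + 4*y - (y + 3)*(7*y*exp(y) + 2*y + 35*exp(y) + 4) + 28*exp(y))/(y^2 + 7*y*exp(y) + 4*y + 28*exp(y))^2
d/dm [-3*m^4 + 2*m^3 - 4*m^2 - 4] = 2*m*(-6*m^2 + 3*m - 4)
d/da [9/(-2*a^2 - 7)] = 36*a/(2*a^2 + 7)^2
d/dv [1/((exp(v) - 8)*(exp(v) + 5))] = (3 - 2*exp(v))*exp(v)/(exp(4*v) - 6*exp(3*v) - 71*exp(2*v) + 240*exp(v) + 1600)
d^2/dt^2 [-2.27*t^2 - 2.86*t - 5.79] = -4.54000000000000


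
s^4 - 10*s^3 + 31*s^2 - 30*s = s*(s - 5)*(s - 3)*(s - 2)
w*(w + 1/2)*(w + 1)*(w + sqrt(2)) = w^4 + sqrt(2)*w^3 + 3*w^3/2 + w^2/2 + 3*sqrt(2)*w^2/2 + sqrt(2)*w/2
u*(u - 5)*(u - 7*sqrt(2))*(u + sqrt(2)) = u^4 - 6*sqrt(2)*u^3 - 5*u^3 - 14*u^2 + 30*sqrt(2)*u^2 + 70*u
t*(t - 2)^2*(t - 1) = t^4 - 5*t^3 + 8*t^2 - 4*t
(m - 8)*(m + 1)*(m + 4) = m^3 - 3*m^2 - 36*m - 32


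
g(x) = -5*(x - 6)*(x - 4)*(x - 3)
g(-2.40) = 1451.52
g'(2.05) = -66.54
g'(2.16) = -59.18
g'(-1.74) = -541.61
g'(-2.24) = -636.46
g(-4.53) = 3381.76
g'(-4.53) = -1166.71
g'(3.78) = 7.07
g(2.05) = 36.59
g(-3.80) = 2598.96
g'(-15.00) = -5595.00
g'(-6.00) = -1590.00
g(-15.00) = 35910.00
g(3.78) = -1.90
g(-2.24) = 1347.14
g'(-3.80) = -980.60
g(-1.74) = 1052.93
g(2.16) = 29.68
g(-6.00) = 5400.00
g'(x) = -5*(x - 6)*(x - 4) - 5*(x - 6)*(x - 3) - 5*(x - 4)*(x - 3) = -15*x^2 + 130*x - 270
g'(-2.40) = -668.40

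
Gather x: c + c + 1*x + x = 2*c + 2*x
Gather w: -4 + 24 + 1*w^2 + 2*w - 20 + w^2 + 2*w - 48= 2*w^2 + 4*w - 48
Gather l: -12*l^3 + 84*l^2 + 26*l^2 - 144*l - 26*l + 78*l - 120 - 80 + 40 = -12*l^3 + 110*l^2 - 92*l - 160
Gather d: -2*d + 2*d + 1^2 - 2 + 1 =0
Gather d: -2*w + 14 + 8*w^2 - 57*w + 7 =8*w^2 - 59*w + 21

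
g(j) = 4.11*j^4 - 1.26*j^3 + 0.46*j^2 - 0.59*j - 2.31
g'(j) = 16.44*j^3 - 3.78*j^2 + 0.92*j - 0.59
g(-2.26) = 123.14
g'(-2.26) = -211.75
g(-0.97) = 3.48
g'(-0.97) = -20.04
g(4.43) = 1477.47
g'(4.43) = 1358.57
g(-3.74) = 876.38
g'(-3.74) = -916.94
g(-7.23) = 11732.59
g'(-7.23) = -6418.05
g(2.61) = 167.60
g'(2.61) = 268.36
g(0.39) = -2.45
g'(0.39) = 0.17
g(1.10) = 1.94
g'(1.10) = 17.73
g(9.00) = 26076.81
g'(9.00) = 11686.27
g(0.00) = -2.31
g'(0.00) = -0.59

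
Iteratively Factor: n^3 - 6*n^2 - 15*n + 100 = (n - 5)*(n^2 - n - 20) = (n - 5)^2*(n + 4)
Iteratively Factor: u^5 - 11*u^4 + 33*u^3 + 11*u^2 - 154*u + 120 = (u - 4)*(u^4 - 7*u^3 + 5*u^2 + 31*u - 30) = (u - 4)*(u - 1)*(u^3 - 6*u^2 - u + 30) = (u - 4)*(u - 3)*(u - 1)*(u^2 - 3*u - 10) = (u - 5)*(u - 4)*(u - 3)*(u - 1)*(u + 2)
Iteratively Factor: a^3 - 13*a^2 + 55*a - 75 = (a - 3)*(a^2 - 10*a + 25) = (a - 5)*(a - 3)*(a - 5)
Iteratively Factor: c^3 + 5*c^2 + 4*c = (c + 4)*(c^2 + c) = c*(c + 4)*(c + 1)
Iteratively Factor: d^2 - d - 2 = (d - 2)*(d + 1)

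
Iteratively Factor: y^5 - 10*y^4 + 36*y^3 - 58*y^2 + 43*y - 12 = (y - 1)*(y^4 - 9*y^3 + 27*y^2 - 31*y + 12) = (y - 3)*(y - 1)*(y^3 - 6*y^2 + 9*y - 4) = (y - 4)*(y - 3)*(y - 1)*(y^2 - 2*y + 1) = (y - 4)*(y - 3)*(y - 1)^2*(y - 1)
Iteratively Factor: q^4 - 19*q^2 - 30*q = (q + 2)*(q^3 - 2*q^2 - 15*q) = (q - 5)*(q + 2)*(q^2 + 3*q) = (q - 5)*(q + 2)*(q + 3)*(q)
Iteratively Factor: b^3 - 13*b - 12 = (b - 4)*(b^2 + 4*b + 3) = (b - 4)*(b + 3)*(b + 1)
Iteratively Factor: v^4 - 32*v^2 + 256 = (v + 4)*(v^3 - 4*v^2 - 16*v + 64) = (v + 4)^2*(v^2 - 8*v + 16) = (v - 4)*(v + 4)^2*(v - 4)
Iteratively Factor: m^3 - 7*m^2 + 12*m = (m)*(m^2 - 7*m + 12) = m*(m - 3)*(m - 4)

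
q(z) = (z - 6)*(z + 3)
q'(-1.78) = -6.56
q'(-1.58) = -6.16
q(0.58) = -19.40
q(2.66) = -18.90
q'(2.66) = 2.32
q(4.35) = -12.13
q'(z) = 2*z - 3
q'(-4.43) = -11.86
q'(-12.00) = -27.00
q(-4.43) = 14.91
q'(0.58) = -1.84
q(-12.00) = 162.00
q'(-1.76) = -6.52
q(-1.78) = -9.49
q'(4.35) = 5.70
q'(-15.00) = -33.00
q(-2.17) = -6.78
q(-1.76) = -9.62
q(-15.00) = 252.00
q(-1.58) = -10.76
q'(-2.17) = -7.34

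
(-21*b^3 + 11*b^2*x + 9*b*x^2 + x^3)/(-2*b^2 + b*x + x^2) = (21*b^2 + 10*b*x + x^2)/(2*b + x)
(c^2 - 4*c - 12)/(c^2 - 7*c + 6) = (c + 2)/(c - 1)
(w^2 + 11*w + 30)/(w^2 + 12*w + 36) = (w + 5)/(w + 6)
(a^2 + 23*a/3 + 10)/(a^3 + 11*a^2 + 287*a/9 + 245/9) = 3*(a + 6)/(3*a^2 + 28*a + 49)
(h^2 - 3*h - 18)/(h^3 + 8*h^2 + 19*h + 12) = (h - 6)/(h^2 + 5*h + 4)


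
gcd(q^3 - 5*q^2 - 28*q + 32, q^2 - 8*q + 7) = q - 1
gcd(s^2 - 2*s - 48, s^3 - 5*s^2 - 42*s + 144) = s^2 - 2*s - 48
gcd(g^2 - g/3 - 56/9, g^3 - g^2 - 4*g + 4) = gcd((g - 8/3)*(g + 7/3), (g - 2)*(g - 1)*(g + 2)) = 1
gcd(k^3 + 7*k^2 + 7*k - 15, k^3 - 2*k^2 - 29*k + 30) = k^2 + 4*k - 5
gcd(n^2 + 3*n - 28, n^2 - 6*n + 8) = n - 4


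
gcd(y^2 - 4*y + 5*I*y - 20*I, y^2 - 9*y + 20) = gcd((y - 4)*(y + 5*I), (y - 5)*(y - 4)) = y - 4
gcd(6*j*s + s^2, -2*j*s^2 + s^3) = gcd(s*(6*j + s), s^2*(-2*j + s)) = s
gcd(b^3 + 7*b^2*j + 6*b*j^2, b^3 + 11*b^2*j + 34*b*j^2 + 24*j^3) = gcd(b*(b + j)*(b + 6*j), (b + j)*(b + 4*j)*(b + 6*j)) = b^2 + 7*b*j + 6*j^2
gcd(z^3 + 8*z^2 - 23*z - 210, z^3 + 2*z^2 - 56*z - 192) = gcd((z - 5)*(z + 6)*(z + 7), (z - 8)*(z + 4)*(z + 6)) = z + 6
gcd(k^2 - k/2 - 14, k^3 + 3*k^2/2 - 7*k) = k + 7/2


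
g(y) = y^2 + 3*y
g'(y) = 2*y + 3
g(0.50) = 1.75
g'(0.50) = 4.00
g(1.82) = 8.77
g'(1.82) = 6.64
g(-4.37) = 5.99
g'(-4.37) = -5.74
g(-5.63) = 14.81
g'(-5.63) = -8.26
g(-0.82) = -1.79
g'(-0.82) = 1.36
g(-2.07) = -1.93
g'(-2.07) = -1.14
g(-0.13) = -0.37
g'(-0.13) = 2.74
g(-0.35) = -0.93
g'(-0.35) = 2.30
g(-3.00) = 0.00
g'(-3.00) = -3.00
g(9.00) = 108.00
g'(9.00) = 21.00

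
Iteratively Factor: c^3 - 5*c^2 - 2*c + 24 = (c - 4)*(c^2 - c - 6) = (c - 4)*(c - 3)*(c + 2)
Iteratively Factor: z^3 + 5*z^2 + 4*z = (z)*(z^2 + 5*z + 4) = z*(z + 1)*(z + 4)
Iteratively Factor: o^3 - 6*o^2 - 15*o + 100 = (o - 5)*(o^2 - o - 20) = (o - 5)^2*(o + 4)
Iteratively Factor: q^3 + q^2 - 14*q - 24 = (q + 2)*(q^2 - q - 12) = (q - 4)*(q + 2)*(q + 3)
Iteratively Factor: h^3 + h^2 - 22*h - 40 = (h + 4)*(h^2 - 3*h - 10) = (h - 5)*(h + 4)*(h + 2)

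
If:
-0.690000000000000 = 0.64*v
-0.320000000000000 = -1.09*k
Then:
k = 0.29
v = -1.08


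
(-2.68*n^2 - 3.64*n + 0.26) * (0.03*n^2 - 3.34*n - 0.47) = -0.0804*n^4 + 8.842*n^3 + 13.425*n^2 + 0.8424*n - 0.1222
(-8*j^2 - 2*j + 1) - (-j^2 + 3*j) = -7*j^2 - 5*j + 1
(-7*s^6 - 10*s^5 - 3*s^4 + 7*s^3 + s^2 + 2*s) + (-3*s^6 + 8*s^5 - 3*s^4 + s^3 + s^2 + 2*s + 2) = -10*s^6 - 2*s^5 - 6*s^4 + 8*s^3 + 2*s^2 + 4*s + 2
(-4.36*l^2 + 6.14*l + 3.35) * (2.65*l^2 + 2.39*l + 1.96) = -11.554*l^4 + 5.8506*l^3 + 15.0065*l^2 + 20.0409*l + 6.566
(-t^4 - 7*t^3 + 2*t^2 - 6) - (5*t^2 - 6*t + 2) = -t^4 - 7*t^3 - 3*t^2 + 6*t - 8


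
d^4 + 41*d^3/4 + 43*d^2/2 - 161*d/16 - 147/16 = (d - 3/4)*(d + 1/2)*(d + 7/2)*(d + 7)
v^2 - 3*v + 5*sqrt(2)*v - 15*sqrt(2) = (v - 3)*(v + 5*sqrt(2))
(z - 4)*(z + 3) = z^2 - z - 12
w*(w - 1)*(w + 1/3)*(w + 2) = w^4 + 4*w^3/3 - 5*w^2/3 - 2*w/3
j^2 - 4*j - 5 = (j - 5)*(j + 1)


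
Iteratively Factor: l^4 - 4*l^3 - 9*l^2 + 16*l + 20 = (l - 5)*(l^3 + l^2 - 4*l - 4) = (l - 5)*(l - 2)*(l^2 + 3*l + 2) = (l - 5)*(l - 2)*(l + 2)*(l + 1)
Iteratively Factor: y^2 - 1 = (y - 1)*(y + 1)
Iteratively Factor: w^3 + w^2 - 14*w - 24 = (w + 2)*(w^2 - w - 12) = (w - 4)*(w + 2)*(w + 3)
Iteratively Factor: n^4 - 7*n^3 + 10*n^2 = (n - 5)*(n^3 - 2*n^2) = n*(n - 5)*(n^2 - 2*n) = n^2*(n - 5)*(n - 2)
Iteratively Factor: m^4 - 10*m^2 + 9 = (m - 3)*(m^3 + 3*m^2 - m - 3) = (m - 3)*(m + 3)*(m^2 - 1) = (m - 3)*(m - 1)*(m + 3)*(m + 1)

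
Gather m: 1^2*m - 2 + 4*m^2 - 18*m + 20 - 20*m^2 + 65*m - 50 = -16*m^2 + 48*m - 32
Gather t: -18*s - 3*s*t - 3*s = -3*s*t - 21*s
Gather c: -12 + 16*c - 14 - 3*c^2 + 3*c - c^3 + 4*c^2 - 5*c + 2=-c^3 + c^2 + 14*c - 24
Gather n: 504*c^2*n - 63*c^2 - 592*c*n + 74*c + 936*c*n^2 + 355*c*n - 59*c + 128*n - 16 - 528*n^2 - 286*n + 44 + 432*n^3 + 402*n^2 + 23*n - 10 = -63*c^2 + 15*c + 432*n^3 + n^2*(936*c - 126) + n*(504*c^2 - 237*c - 135) + 18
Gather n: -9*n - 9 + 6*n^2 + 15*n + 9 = 6*n^2 + 6*n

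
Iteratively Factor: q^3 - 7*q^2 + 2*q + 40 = (q + 2)*(q^2 - 9*q + 20) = (q - 5)*(q + 2)*(q - 4)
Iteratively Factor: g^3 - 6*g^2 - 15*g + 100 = (g - 5)*(g^2 - g - 20) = (g - 5)^2*(g + 4)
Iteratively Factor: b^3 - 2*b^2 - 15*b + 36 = (b + 4)*(b^2 - 6*b + 9) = (b - 3)*(b + 4)*(b - 3)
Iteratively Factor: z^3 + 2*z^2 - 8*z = (z - 2)*(z^2 + 4*z) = (z - 2)*(z + 4)*(z)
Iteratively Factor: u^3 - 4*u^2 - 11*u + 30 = (u + 3)*(u^2 - 7*u + 10) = (u - 5)*(u + 3)*(u - 2)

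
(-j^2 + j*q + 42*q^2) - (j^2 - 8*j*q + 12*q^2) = -2*j^2 + 9*j*q + 30*q^2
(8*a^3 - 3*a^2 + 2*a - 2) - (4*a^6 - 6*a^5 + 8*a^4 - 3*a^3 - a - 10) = -4*a^6 + 6*a^5 - 8*a^4 + 11*a^3 - 3*a^2 + 3*a + 8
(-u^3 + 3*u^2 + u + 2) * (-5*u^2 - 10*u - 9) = 5*u^5 - 5*u^4 - 26*u^3 - 47*u^2 - 29*u - 18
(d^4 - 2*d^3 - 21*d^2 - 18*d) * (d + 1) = d^5 - d^4 - 23*d^3 - 39*d^2 - 18*d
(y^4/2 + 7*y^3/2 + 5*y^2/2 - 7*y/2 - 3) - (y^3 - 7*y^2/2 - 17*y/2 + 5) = y^4/2 + 5*y^3/2 + 6*y^2 + 5*y - 8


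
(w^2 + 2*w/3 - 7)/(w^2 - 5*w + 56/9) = 3*(w + 3)/(3*w - 8)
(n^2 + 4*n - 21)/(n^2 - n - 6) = (n + 7)/(n + 2)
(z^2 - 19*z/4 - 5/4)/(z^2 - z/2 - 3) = (-4*z^2 + 19*z + 5)/(2*(-2*z^2 + z + 6))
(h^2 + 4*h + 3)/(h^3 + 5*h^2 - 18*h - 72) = (h + 1)/(h^2 + 2*h - 24)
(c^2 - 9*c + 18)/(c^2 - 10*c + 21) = (c - 6)/(c - 7)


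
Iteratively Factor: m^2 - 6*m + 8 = (m - 4)*(m - 2)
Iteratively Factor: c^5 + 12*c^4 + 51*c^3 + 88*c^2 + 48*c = (c)*(c^4 + 12*c^3 + 51*c^2 + 88*c + 48) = c*(c + 1)*(c^3 + 11*c^2 + 40*c + 48) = c*(c + 1)*(c + 4)*(c^2 + 7*c + 12) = c*(c + 1)*(c + 3)*(c + 4)*(c + 4)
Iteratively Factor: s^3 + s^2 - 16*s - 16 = (s + 1)*(s^2 - 16) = (s + 1)*(s + 4)*(s - 4)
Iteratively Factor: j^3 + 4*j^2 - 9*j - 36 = (j + 3)*(j^2 + j - 12) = (j - 3)*(j + 3)*(j + 4)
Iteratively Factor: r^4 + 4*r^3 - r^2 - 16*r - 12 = (r + 1)*(r^3 + 3*r^2 - 4*r - 12) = (r + 1)*(r + 2)*(r^2 + r - 6) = (r - 2)*(r + 1)*(r + 2)*(r + 3)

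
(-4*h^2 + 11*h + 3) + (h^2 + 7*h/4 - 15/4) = -3*h^2 + 51*h/4 - 3/4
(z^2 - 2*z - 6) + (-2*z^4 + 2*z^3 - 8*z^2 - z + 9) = -2*z^4 + 2*z^3 - 7*z^2 - 3*z + 3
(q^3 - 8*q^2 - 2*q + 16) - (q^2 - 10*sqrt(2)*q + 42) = q^3 - 9*q^2 - 2*q + 10*sqrt(2)*q - 26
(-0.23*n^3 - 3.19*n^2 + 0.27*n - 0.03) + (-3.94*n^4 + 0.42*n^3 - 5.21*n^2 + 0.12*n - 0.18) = -3.94*n^4 + 0.19*n^3 - 8.4*n^2 + 0.39*n - 0.21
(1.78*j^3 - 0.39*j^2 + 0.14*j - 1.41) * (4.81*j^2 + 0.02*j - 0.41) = 8.5618*j^5 - 1.8403*j^4 - 0.0642*j^3 - 6.6194*j^2 - 0.0856*j + 0.5781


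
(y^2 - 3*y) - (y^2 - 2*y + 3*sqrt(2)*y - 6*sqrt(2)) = -3*sqrt(2)*y - y + 6*sqrt(2)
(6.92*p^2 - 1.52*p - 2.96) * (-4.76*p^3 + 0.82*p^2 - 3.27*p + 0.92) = -32.9392*p^5 + 12.9096*p^4 - 9.7852*p^3 + 8.9096*p^2 + 8.2808*p - 2.7232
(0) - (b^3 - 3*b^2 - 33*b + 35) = -b^3 + 3*b^2 + 33*b - 35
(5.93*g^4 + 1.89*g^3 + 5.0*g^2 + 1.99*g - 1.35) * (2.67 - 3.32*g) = -19.6876*g^5 + 9.5583*g^4 - 11.5537*g^3 + 6.7432*g^2 + 9.7953*g - 3.6045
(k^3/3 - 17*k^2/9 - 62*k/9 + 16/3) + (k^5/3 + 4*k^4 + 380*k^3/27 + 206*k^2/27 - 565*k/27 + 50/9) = k^5/3 + 4*k^4 + 389*k^3/27 + 155*k^2/27 - 751*k/27 + 98/9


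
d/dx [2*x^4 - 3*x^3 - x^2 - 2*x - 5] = 8*x^3 - 9*x^2 - 2*x - 2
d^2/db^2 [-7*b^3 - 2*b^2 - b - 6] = -42*b - 4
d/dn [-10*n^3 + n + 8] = 1 - 30*n^2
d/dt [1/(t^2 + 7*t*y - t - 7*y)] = (-2*t - 7*y + 1)/(t^2 + 7*t*y - t - 7*y)^2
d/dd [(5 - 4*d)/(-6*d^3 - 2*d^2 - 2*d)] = (-24*d^3 + 41*d^2 + 10*d + 5)/(2*d^2*(9*d^4 + 6*d^3 + 7*d^2 + 2*d + 1))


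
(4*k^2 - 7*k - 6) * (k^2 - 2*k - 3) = 4*k^4 - 15*k^3 - 4*k^2 + 33*k + 18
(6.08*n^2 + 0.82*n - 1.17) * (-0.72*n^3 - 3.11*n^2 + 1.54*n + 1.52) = -4.3776*n^5 - 19.4992*n^4 + 7.6554*n^3 + 14.1431*n^2 - 0.5554*n - 1.7784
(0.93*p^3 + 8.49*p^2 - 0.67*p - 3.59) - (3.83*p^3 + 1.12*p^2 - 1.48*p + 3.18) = -2.9*p^3 + 7.37*p^2 + 0.81*p - 6.77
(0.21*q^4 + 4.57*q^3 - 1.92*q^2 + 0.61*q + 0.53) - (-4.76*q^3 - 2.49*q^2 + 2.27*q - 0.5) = 0.21*q^4 + 9.33*q^3 + 0.57*q^2 - 1.66*q + 1.03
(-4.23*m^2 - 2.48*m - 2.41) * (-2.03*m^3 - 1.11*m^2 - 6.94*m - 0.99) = 8.5869*m^5 + 9.7297*m^4 + 37.0013*m^3 + 24.074*m^2 + 19.1806*m + 2.3859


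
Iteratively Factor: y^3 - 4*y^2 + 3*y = (y - 1)*(y^2 - 3*y) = y*(y - 1)*(y - 3)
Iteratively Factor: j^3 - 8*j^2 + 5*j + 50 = (j - 5)*(j^2 - 3*j - 10) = (j - 5)^2*(j + 2)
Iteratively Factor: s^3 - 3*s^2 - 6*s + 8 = (s + 2)*(s^2 - 5*s + 4) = (s - 1)*(s + 2)*(s - 4)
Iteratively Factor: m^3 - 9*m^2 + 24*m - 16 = (m - 4)*(m^2 - 5*m + 4) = (m - 4)*(m - 1)*(m - 4)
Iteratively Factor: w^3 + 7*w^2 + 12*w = (w + 3)*(w^2 + 4*w) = w*(w + 3)*(w + 4)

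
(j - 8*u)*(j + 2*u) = j^2 - 6*j*u - 16*u^2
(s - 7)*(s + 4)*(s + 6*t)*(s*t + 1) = s^4*t + 6*s^3*t^2 - 3*s^3*t + s^3 - 18*s^2*t^2 - 22*s^2*t - 3*s^2 - 168*s*t^2 - 18*s*t - 28*s - 168*t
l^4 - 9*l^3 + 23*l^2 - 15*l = l*(l - 5)*(l - 3)*(l - 1)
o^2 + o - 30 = (o - 5)*(o + 6)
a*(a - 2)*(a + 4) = a^3 + 2*a^2 - 8*a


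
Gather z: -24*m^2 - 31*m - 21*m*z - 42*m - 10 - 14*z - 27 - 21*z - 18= -24*m^2 - 73*m + z*(-21*m - 35) - 55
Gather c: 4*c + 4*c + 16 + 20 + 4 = 8*c + 40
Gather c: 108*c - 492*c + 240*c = -144*c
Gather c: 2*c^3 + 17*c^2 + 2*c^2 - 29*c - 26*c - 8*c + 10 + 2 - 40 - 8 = 2*c^3 + 19*c^2 - 63*c - 36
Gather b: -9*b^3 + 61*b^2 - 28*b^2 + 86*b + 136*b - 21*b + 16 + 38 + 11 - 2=-9*b^3 + 33*b^2 + 201*b + 63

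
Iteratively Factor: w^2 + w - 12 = (w - 3)*(w + 4)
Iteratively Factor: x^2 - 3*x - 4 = (x - 4)*(x + 1)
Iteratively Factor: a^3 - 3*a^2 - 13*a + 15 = (a - 1)*(a^2 - 2*a - 15) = (a - 5)*(a - 1)*(a + 3)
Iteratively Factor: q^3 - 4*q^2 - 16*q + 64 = (q - 4)*(q^2 - 16) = (q - 4)^2*(q + 4)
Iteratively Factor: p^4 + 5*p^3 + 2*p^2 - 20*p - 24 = (p - 2)*(p^3 + 7*p^2 + 16*p + 12) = (p - 2)*(p + 2)*(p^2 + 5*p + 6) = (p - 2)*(p + 2)*(p + 3)*(p + 2)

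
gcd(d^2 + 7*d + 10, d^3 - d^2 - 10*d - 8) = d + 2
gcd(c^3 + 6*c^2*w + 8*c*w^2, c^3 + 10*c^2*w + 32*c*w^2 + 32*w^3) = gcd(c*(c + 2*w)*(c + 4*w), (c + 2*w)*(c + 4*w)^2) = c^2 + 6*c*w + 8*w^2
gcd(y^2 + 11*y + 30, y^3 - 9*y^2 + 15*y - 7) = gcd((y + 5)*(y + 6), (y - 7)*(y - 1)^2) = 1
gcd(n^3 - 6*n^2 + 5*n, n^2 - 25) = n - 5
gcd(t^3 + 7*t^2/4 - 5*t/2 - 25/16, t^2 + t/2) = t + 1/2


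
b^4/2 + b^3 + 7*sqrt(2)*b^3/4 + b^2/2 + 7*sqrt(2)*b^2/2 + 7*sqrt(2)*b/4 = b*(b/2 + 1/2)*(b + 1)*(b + 7*sqrt(2)/2)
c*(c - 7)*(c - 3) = c^3 - 10*c^2 + 21*c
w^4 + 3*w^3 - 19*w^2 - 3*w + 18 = (w - 3)*(w - 1)*(w + 1)*(w + 6)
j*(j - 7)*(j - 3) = j^3 - 10*j^2 + 21*j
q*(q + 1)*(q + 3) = q^3 + 4*q^2 + 3*q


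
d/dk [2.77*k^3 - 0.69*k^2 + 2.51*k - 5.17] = 8.31*k^2 - 1.38*k + 2.51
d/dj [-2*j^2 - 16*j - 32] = -4*j - 16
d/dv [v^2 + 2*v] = 2*v + 2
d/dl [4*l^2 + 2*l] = 8*l + 2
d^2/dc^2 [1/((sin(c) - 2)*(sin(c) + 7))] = (-4*sin(c)^4 - 15*sin(c)^3 - 75*sin(c)^2 - 40*sin(c) + 78)/((sin(c) - 2)^3*(sin(c) + 7)^3)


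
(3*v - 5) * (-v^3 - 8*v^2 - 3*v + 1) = -3*v^4 - 19*v^3 + 31*v^2 + 18*v - 5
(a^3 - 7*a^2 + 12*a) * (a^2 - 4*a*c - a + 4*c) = a^5 - 4*a^4*c - 8*a^4 + 32*a^3*c + 19*a^3 - 76*a^2*c - 12*a^2 + 48*a*c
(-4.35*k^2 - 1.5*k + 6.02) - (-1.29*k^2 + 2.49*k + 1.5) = -3.06*k^2 - 3.99*k + 4.52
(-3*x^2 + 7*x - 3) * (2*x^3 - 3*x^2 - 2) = -6*x^5 + 23*x^4 - 27*x^3 + 15*x^2 - 14*x + 6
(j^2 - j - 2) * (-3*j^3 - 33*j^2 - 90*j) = -3*j^5 - 30*j^4 - 51*j^3 + 156*j^2 + 180*j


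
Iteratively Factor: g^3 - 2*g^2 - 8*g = (g + 2)*(g^2 - 4*g) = g*(g + 2)*(g - 4)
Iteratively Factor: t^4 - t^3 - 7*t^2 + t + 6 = (t + 2)*(t^3 - 3*t^2 - t + 3) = (t - 1)*(t + 2)*(t^2 - 2*t - 3) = (t - 3)*(t - 1)*(t + 2)*(t + 1)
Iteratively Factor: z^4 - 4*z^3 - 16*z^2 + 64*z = (z - 4)*(z^3 - 16*z) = z*(z - 4)*(z^2 - 16) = z*(z - 4)^2*(z + 4)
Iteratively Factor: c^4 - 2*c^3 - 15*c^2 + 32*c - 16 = (c - 1)*(c^3 - c^2 - 16*c + 16) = (c - 1)*(c + 4)*(c^2 - 5*c + 4) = (c - 1)^2*(c + 4)*(c - 4)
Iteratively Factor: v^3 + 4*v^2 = (v)*(v^2 + 4*v) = v*(v + 4)*(v)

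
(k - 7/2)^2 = k^2 - 7*k + 49/4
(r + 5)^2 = r^2 + 10*r + 25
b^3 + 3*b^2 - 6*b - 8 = (b - 2)*(b + 1)*(b + 4)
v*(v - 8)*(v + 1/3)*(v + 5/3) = v^4 - 6*v^3 - 139*v^2/9 - 40*v/9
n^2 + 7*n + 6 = (n + 1)*(n + 6)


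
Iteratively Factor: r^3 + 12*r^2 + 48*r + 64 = (r + 4)*(r^2 + 8*r + 16) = (r + 4)^2*(r + 4)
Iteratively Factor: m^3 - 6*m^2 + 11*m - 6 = (m - 2)*(m^2 - 4*m + 3) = (m - 3)*(m - 2)*(m - 1)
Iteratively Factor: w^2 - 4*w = (w)*(w - 4)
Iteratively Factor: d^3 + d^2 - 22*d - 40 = (d + 4)*(d^2 - 3*d - 10) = (d + 2)*(d + 4)*(d - 5)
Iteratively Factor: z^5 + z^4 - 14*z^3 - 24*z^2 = (z)*(z^4 + z^3 - 14*z^2 - 24*z) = z*(z + 3)*(z^3 - 2*z^2 - 8*z) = z*(z - 4)*(z + 3)*(z^2 + 2*z) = z*(z - 4)*(z + 2)*(z + 3)*(z)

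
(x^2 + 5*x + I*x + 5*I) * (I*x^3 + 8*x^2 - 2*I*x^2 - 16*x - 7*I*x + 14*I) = I*x^5 + 7*x^4 + 3*I*x^4 + 21*x^3 - 9*I*x^3 - 63*x^2 + 3*I*x^2 + 21*x - 10*I*x - 70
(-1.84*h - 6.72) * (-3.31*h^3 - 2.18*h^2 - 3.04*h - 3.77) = 6.0904*h^4 + 26.2544*h^3 + 20.2432*h^2 + 27.3656*h + 25.3344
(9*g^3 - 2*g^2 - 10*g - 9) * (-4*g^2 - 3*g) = -36*g^5 - 19*g^4 + 46*g^3 + 66*g^2 + 27*g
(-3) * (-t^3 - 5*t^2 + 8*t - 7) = 3*t^3 + 15*t^2 - 24*t + 21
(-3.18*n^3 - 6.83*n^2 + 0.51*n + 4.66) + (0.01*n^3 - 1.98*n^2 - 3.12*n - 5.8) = -3.17*n^3 - 8.81*n^2 - 2.61*n - 1.14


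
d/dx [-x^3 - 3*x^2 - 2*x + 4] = -3*x^2 - 6*x - 2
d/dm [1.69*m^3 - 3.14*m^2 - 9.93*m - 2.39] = 5.07*m^2 - 6.28*m - 9.93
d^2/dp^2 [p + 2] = 0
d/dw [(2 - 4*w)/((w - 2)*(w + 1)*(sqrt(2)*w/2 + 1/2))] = 4*(sqrt(2)*(w - 2)*(w + 1)*(2*w - 1) - 2*(w - 2)*(w + 1)*(sqrt(2)*w + 1) + (w - 2)*(2*w - 1)*(sqrt(2)*w + 1) + (w + 1)*(2*w - 1)*(sqrt(2)*w + 1))/((w - 2)^2*(w + 1)^2*(sqrt(2)*w + 1)^2)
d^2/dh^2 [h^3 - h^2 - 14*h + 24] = 6*h - 2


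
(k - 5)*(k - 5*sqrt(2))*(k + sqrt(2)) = k^3 - 4*sqrt(2)*k^2 - 5*k^2 - 10*k + 20*sqrt(2)*k + 50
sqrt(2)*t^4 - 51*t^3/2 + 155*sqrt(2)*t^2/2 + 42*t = t*(t - 7*sqrt(2))*(t - 6*sqrt(2))*(sqrt(2)*t + 1/2)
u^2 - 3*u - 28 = (u - 7)*(u + 4)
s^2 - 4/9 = (s - 2/3)*(s + 2/3)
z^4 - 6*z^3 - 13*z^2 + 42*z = z*(z - 7)*(z - 2)*(z + 3)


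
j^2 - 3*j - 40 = (j - 8)*(j + 5)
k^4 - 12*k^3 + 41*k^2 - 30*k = k*(k - 6)*(k - 5)*(k - 1)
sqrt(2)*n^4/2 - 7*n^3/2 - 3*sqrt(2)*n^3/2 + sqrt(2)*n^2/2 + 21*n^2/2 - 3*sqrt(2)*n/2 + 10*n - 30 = (n - 3)*(n - 5*sqrt(2)/2)*(n - 2*sqrt(2))*(sqrt(2)*n/2 + 1)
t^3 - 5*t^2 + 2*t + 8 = (t - 4)*(t - 2)*(t + 1)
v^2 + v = v*(v + 1)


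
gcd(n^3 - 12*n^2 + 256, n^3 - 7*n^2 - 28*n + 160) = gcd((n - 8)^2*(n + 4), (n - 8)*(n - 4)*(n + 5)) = n - 8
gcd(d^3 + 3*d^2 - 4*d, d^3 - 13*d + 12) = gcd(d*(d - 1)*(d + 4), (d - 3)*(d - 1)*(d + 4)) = d^2 + 3*d - 4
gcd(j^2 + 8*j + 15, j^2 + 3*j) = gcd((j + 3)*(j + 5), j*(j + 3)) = j + 3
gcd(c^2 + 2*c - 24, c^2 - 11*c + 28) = c - 4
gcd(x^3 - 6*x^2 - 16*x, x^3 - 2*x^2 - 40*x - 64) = x^2 - 6*x - 16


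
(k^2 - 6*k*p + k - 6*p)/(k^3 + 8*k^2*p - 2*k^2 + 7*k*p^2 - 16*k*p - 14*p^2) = (k^2 - 6*k*p + k - 6*p)/(k^3 + 8*k^2*p - 2*k^2 + 7*k*p^2 - 16*k*p - 14*p^2)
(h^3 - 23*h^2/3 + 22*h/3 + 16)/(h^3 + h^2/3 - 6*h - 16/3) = (h - 6)/(h + 2)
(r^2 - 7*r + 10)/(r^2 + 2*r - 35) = (r - 2)/(r + 7)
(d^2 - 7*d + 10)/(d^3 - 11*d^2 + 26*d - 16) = (d - 5)/(d^2 - 9*d + 8)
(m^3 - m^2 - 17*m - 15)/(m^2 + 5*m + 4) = (m^2 - 2*m - 15)/(m + 4)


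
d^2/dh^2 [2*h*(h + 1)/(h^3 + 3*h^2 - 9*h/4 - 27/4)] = 32*(8*h^6 + 24*h^5 + 126*h^4 + 522*h^3 + 810*h^2 + 486*h + 243)/(64*h^9 + 576*h^8 + 1296*h^7 - 2160*h^6 - 10692*h^5 - 2916*h^4 + 25515*h^3 + 19683*h^2 - 19683*h - 19683)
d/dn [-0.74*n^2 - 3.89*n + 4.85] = -1.48*n - 3.89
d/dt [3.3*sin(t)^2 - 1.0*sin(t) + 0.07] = (6.6*sin(t) - 1.0)*cos(t)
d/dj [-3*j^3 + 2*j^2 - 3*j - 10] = -9*j^2 + 4*j - 3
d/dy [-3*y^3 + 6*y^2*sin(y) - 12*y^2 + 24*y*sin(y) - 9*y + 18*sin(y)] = 6*y^2*cos(y) - 9*y^2 + 12*y*sin(y) + 24*y*cos(y) - 24*y + 24*sin(y) + 18*cos(y) - 9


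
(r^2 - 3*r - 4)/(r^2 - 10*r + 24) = (r + 1)/(r - 6)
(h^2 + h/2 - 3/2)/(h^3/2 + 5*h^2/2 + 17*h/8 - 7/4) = 4*(2*h^2 + h - 3)/(4*h^3 + 20*h^2 + 17*h - 14)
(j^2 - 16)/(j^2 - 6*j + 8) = (j + 4)/(j - 2)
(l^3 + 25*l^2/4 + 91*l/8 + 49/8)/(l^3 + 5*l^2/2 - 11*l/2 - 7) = (l + 7/4)/(l - 2)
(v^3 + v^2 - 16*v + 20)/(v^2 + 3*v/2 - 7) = 2*(v^2 + 3*v - 10)/(2*v + 7)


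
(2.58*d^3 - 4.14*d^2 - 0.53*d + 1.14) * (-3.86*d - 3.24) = -9.9588*d^4 + 7.6212*d^3 + 15.4594*d^2 - 2.6832*d - 3.6936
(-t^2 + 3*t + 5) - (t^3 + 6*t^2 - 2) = -t^3 - 7*t^2 + 3*t + 7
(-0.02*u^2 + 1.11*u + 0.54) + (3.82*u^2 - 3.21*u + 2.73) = 3.8*u^2 - 2.1*u + 3.27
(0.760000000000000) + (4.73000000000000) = 5.49000000000000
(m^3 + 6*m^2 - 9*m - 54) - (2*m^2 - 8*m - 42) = m^3 + 4*m^2 - m - 12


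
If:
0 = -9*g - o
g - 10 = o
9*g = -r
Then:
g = 1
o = -9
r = -9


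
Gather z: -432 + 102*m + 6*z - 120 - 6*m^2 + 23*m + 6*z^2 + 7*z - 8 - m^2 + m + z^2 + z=-7*m^2 + 126*m + 7*z^2 + 14*z - 560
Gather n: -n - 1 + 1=-n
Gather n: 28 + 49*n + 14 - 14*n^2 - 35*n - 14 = -14*n^2 + 14*n + 28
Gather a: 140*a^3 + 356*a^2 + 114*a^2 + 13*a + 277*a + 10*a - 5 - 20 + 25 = 140*a^3 + 470*a^2 + 300*a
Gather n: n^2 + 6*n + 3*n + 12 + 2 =n^2 + 9*n + 14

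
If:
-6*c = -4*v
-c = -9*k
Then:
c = 2*v/3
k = 2*v/27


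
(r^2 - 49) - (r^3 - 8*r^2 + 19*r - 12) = -r^3 + 9*r^2 - 19*r - 37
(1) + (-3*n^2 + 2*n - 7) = -3*n^2 + 2*n - 6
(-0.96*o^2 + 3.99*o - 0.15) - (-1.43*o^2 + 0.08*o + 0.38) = 0.47*o^2 + 3.91*o - 0.53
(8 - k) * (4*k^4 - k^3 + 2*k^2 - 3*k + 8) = -4*k^5 + 33*k^4 - 10*k^3 + 19*k^2 - 32*k + 64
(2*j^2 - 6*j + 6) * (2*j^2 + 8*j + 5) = 4*j^4 + 4*j^3 - 26*j^2 + 18*j + 30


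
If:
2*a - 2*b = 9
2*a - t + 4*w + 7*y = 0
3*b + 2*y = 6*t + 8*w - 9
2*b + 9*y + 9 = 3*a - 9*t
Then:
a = 81/110 - 216*y/55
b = -216*y/55 - 207/55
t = 9/110 - 79*y/55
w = -8*y/55 - 153/440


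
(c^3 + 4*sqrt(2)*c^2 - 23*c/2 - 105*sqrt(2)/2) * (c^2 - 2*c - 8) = c^5 - 2*c^4 + 4*sqrt(2)*c^4 - 39*c^3/2 - 8*sqrt(2)*c^3 - 169*sqrt(2)*c^2/2 + 23*c^2 + 92*c + 105*sqrt(2)*c + 420*sqrt(2)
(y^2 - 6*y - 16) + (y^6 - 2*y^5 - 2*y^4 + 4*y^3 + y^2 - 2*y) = y^6 - 2*y^5 - 2*y^4 + 4*y^3 + 2*y^2 - 8*y - 16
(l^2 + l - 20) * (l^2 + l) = l^4 + 2*l^3 - 19*l^2 - 20*l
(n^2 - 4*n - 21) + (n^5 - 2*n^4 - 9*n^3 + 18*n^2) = n^5 - 2*n^4 - 9*n^3 + 19*n^2 - 4*n - 21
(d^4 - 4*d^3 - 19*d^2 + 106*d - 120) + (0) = d^4 - 4*d^3 - 19*d^2 + 106*d - 120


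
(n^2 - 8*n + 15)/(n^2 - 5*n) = (n - 3)/n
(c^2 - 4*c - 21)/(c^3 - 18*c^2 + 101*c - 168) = (c + 3)/(c^2 - 11*c + 24)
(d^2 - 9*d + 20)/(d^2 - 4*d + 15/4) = 4*(d^2 - 9*d + 20)/(4*d^2 - 16*d + 15)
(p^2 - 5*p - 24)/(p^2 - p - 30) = (-p^2 + 5*p + 24)/(-p^2 + p + 30)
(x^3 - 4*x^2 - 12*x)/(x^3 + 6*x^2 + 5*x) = (x^2 - 4*x - 12)/(x^2 + 6*x + 5)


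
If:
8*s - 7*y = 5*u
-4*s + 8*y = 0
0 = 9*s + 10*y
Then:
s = 0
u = 0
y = 0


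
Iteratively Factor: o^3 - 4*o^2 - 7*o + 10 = (o - 1)*(o^2 - 3*o - 10) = (o - 1)*(o + 2)*(o - 5)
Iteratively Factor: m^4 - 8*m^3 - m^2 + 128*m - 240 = (m - 4)*(m^3 - 4*m^2 - 17*m + 60) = (m - 5)*(m - 4)*(m^2 + m - 12) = (m - 5)*(m - 4)*(m - 3)*(m + 4)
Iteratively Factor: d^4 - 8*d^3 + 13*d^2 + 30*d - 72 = (d - 3)*(d^3 - 5*d^2 - 2*d + 24) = (d - 4)*(d - 3)*(d^2 - d - 6) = (d - 4)*(d - 3)^2*(d + 2)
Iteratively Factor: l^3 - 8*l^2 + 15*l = (l - 3)*(l^2 - 5*l) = l*(l - 3)*(l - 5)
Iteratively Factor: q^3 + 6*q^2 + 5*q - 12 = (q - 1)*(q^2 + 7*q + 12) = (q - 1)*(q + 4)*(q + 3)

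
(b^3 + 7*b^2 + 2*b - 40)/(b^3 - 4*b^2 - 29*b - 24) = (-b^3 - 7*b^2 - 2*b + 40)/(-b^3 + 4*b^2 + 29*b + 24)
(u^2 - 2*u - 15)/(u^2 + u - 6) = (u - 5)/(u - 2)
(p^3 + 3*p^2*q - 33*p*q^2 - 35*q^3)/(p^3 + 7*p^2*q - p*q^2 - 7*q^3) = (p - 5*q)/(p - q)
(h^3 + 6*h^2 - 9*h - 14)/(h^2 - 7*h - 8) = (h^2 + 5*h - 14)/(h - 8)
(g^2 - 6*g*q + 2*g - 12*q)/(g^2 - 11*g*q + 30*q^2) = (-g - 2)/(-g + 5*q)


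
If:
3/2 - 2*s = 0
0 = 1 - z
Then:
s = 3/4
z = 1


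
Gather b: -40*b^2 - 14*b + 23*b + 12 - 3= -40*b^2 + 9*b + 9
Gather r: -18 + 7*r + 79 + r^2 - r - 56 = r^2 + 6*r + 5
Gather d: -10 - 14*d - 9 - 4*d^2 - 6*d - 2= -4*d^2 - 20*d - 21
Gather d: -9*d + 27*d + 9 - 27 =18*d - 18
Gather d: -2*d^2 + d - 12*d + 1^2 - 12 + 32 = -2*d^2 - 11*d + 21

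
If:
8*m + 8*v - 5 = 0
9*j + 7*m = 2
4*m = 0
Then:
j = 2/9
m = 0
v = 5/8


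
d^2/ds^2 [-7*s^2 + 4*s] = -14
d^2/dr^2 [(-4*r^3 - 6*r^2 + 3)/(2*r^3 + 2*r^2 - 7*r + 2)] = 2*(-8*r^6 - 168*r^5 - 84*r^4 + 150*r^2 - 210*r + 111)/(8*r^9 + 24*r^8 - 60*r^7 - 136*r^6 + 258*r^5 + 150*r^4 - 487*r^3 + 318*r^2 - 84*r + 8)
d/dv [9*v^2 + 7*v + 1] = 18*v + 7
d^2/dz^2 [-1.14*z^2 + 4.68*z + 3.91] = -2.28000000000000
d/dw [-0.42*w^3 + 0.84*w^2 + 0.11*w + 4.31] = -1.26*w^2 + 1.68*w + 0.11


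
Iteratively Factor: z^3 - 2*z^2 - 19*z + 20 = (z + 4)*(z^2 - 6*z + 5) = (z - 5)*(z + 4)*(z - 1)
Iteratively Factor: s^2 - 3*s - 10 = (s - 5)*(s + 2)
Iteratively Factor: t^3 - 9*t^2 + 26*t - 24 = (t - 3)*(t^2 - 6*t + 8) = (t - 4)*(t - 3)*(t - 2)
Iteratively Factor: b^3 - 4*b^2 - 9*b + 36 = (b - 3)*(b^2 - b - 12) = (b - 4)*(b - 3)*(b + 3)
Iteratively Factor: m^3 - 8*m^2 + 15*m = (m)*(m^2 - 8*m + 15) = m*(m - 3)*(m - 5)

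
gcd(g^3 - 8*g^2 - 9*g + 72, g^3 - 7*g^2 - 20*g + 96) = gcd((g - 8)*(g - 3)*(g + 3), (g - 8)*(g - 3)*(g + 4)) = g^2 - 11*g + 24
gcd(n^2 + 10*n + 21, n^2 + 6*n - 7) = n + 7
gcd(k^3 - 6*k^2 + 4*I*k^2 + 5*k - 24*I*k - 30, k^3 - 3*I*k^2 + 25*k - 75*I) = k + 5*I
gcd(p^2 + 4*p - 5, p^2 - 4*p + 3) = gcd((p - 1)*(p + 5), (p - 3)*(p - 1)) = p - 1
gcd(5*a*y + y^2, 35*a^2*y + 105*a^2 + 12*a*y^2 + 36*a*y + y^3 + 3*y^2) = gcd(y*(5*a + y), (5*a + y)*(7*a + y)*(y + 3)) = 5*a + y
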